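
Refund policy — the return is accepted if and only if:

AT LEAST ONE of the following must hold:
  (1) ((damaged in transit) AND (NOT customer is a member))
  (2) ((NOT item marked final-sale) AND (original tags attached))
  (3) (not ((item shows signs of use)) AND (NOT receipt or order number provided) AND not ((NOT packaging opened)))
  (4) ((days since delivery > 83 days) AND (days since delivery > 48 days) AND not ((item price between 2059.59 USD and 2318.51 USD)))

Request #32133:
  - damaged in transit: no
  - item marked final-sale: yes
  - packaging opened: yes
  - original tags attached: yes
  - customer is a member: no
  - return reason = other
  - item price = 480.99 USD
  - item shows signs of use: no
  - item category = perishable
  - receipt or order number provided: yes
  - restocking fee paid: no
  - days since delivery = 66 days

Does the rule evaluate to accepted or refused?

Refused

Atomic conditions:
  damaged in transit: no → false
  NOT customer is a member: no → true
  NOT item marked final-sale: yes → false
  original tags attached: yes → true
  item shows signs of use: no → false
  NOT receipt or order number provided: yes → false
  NOT packaging opened: yes → false
  days since delivery > 83 days: 66 > 83 is false
  days since delivery > 48 days: 66 > 48 is true
  item price between 2059.59 USD and 2318.51 USD: 480.99 in [2059.59, 2318.51] is false
Combine:
[1] false AND true = false
[2] false AND true = false
[3.1] NOT false = true
[3.3] NOT false = true
[3] true AND false AND true = false
[4.3] NOT false = true
[4] false AND true AND true = false
[root] false OR false OR false OR false = false
Overall: false → refused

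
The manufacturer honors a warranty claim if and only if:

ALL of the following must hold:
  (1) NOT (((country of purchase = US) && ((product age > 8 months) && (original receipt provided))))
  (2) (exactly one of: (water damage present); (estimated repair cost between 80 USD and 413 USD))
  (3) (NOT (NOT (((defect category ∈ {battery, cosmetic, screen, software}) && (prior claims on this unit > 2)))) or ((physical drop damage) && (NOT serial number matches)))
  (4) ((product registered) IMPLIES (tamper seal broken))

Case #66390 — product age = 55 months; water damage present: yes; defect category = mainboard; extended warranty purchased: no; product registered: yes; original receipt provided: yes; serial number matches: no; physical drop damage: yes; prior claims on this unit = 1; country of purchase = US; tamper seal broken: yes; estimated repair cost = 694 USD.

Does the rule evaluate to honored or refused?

Refused

Atomic conditions:
  country of purchase = US: US == US is true
  product age > 8 months: 55 > 8 is true
  original receipt provided: yes → true
  water damage present: yes → true
  estimated repair cost between 80 USD and 413 USD: 694 in [80, 413] is false
  defect category ∈ {battery, cosmetic, screen, software}: mainboard is not in the set → false
  prior claims on this unit > 2: 1 > 2 is false
  physical drop damage: yes → true
  NOT serial number matches: no → true
  product registered: yes → true
  tamper seal broken: yes → true
Combine:
[1.1.2] true AND true = true
[1.1] true AND true = true
[1] NOT true = false
[2] exactly-one(true, false) = true
[3.1.1.1] false AND false = false
[3.1.1] NOT false = true
[3.1] NOT true = false
[3.2] true AND true = true
[3] false OR true = true
[4] true → true = true
[root] false AND true AND true AND true = false
Overall: false → refused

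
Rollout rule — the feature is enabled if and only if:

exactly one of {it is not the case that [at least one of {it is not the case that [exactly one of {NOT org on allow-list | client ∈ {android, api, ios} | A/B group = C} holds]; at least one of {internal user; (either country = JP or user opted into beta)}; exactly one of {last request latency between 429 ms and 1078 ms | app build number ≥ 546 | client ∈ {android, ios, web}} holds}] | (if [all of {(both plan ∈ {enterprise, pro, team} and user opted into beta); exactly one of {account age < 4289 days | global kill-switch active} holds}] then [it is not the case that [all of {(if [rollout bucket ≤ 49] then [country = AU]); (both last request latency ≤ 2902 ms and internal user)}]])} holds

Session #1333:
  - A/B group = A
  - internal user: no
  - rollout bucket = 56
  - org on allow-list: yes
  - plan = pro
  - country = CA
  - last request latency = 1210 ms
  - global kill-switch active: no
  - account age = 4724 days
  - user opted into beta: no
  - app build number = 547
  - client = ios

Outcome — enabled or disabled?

Atomic conditions:
  NOT org on allow-list: yes → false
  client ∈ {android, api, ios}: ios is in the set → true
  A/B group = C: A == C is false
  internal user: no → false
  country = JP: CA == JP is false
  user opted into beta: no → false
  last request latency between 429 ms and 1078 ms: 1210 in [429, 1078] is false
  app build number ≥ 546: 547 ≥ 546 is true
  client ∈ {android, ios, web}: ios is in the set → true
  plan ∈ {enterprise, pro, team}: pro is in the set → true
  account age < 4289 days: 4724 < 4289 is false
  global kill-switch active: no → false
  rollout bucket ≤ 49: 56 ≤ 49 is false
  country = AU: CA == AU is false
  last request latency ≤ 2902 ms: 1210 ≤ 2902 is true
Combine:
[1.1.1.1] exactly-one(false, true, false) = true
[1.1.1] NOT true = false
[1.1.2.2] false OR false = false
[1.1.2] false OR false = false
[1.1.3] exactly-one(false, true, true) = false
[1.1] false OR false OR false = false
[1] NOT false = true
[2.1.1] true AND false = false
[2.1.2] exactly-one(false, false) = false
[2.1] false AND false = false
[2.2.1.1] false → false (antecedent false ⇒ implication holds) = true
[2.2.1.2] true AND false = false
[2.2.1] true AND false = false
[2.2] NOT false = true
[2] false → true (antecedent false ⇒ implication holds) = true
[root] exactly-one(true, true) = false
Overall: false → disabled

Disabled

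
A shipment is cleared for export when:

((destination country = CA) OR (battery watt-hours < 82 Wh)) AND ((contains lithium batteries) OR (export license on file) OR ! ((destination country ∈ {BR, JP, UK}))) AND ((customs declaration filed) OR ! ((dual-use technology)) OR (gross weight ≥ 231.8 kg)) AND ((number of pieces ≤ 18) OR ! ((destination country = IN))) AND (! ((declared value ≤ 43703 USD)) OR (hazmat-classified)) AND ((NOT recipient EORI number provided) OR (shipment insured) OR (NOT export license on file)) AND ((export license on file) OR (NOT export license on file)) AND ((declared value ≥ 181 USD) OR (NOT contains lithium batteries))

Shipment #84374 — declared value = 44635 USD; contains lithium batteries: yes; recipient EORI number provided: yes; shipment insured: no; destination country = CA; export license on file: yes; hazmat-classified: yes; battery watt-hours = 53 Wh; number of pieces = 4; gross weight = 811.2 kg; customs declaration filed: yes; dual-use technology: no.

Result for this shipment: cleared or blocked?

Blocked

Atomic conditions:
  destination country = CA: CA == CA is true
  battery watt-hours < 82 Wh: 53 < 82 is true
  contains lithium batteries: yes → true
  export license on file: yes → true
  destination country ∈ {BR, JP, UK}: CA is not in the set → false
  customs declaration filed: yes → true
  dual-use technology: no → false
  gross weight ≥ 231.8 kg: 811.2 ≥ 231.8 is true
  number of pieces ≤ 18: 4 ≤ 18 is true
  destination country = IN: CA == IN is false
  declared value ≤ 43703 USD: 44635 ≤ 43703 is false
  hazmat-classified: yes → true
  NOT recipient EORI number provided: yes → false
  shipment insured: no → false
  NOT export license on file: yes → false
  declared value ≥ 181 USD: 44635 ≥ 181 is true
  NOT contains lithium batteries: yes → false
Combine:
[1] true OR true = true
[2.3] NOT false = true
[2] true OR true OR true = true
[3.2] NOT false = true
[3] true OR true OR true = true
[4.2] NOT false = true
[4] true OR true = true
[5.1] NOT false = true
[5] true OR true = true
[6] false OR false OR false = false
[7] true OR false = true
[8] true OR false = true
[root] true AND true AND true AND true AND true AND false AND true AND true = false
Overall: false → blocked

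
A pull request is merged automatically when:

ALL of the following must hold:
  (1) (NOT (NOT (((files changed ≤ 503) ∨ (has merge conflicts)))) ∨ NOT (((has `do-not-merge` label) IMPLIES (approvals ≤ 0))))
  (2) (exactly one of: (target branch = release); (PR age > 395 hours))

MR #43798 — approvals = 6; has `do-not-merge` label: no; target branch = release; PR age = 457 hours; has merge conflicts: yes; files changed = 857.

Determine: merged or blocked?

Atomic conditions:
  files changed ≤ 503: 857 ≤ 503 is false
  has merge conflicts: yes → true
  has `do-not-merge` label: no → false
  approvals ≤ 0: 6 ≤ 0 is false
  target branch = release: release == release is true
  PR age > 395 hours: 457 > 395 is true
Combine:
[1.1.1.1] false OR true = true
[1.1.1] NOT true = false
[1.1] NOT false = true
[1.2.1] false → false (antecedent false ⇒ implication holds) = true
[1.2] NOT true = false
[1] true OR false = true
[2] exactly-one(true, true) = false
[root] true AND false = false
Overall: false → blocked

Blocked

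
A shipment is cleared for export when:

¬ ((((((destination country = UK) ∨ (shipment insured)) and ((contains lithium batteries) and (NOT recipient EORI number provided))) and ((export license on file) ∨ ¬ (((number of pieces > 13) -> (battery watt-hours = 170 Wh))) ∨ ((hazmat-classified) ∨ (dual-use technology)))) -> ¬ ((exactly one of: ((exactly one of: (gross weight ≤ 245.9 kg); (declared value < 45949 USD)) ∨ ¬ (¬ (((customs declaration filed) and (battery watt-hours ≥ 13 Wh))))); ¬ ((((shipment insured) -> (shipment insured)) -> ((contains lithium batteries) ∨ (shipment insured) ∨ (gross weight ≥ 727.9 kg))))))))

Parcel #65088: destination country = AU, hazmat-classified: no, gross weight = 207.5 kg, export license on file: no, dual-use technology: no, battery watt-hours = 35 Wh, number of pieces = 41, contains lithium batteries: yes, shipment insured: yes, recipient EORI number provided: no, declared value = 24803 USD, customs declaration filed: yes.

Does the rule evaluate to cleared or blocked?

Atomic conditions:
  destination country = UK: AU == UK is false
  shipment insured: yes → true
  contains lithium batteries: yes → true
  NOT recipient EORI number provided: no → true
  export license on file: no → false
  number of pieces > 13: 41 > 13 is true
  battery watt-hours = 170 Wh: 35 == 170 is false
  hazmat-classified: no → false
  dual-use technology: no → false
  gross weight ≤ 245.9 kg: 207.5 ≤ 245.9 is true
  declared value < 45949 USD: 24803 < 45949 is true
  customs declaration filed: yes → true
  battery watt-hours ≥ 13 Wh: 35 ≥ 13 is true
  gross weight ≥ 727.9 kg: 207.5 ≥ 727.9 is false
Combine:
[1.1.1.1] false OR true = true
[1.1.1.2] true AND true = true
[1.1.1] true AND true = true
[1.1.2.2.1] true → false = false
[1.1.2.2] NOT false = true
[1.1.2.3] false OR false = false
[1.1.2] false OR true OR false = true
[1.1] true AND true = true
[1.2.1.1.1] exactly-one(true, true) = false
[1.2.1.1.2.1.1] true AND true = true
[1.2.1.1.2.1] NOT true = false
[1.2.1.1.2] NOT false = true
[1.2.1.1] false OR true = true
[1.2.1.2.1.1] true → true = true
[1.2.1.2.1.2] true OR true OR false = true
[1.2.1.2.1] true → true = true
[1.2.1.2] NOT true = false
[1.2.1] exactly-one(true, false) = true
[1.2] NOT true = false
[1] true → false = false
[root] NOT false = true
Overall: true → cleared

Cleared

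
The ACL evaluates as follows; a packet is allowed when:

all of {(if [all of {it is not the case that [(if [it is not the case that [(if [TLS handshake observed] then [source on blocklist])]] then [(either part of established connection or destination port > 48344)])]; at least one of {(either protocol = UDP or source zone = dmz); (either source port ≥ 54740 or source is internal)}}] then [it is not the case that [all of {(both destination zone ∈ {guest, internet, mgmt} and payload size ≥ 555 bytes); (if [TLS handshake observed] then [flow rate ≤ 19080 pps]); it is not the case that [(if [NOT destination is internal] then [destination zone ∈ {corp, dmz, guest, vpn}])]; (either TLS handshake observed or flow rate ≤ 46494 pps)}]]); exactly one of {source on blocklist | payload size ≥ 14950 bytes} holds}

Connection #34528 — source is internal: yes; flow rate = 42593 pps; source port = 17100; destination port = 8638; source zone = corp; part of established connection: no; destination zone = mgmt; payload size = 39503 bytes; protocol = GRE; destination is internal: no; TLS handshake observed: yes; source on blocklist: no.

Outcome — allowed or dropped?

Atomic conditions:
  TLS handshake observed: yes → true
  source on blocklist: no → false
  part of established connection: no → false
  destination port > 48344: 8638 > 48344 is false
  protocol = UDP: GRE == UDP is false
  source zone = dmz: corp == dmz is false
  source port ≥ 54740: 17100 ≥ 54740 is false
  source is internal: yes → true
  destination zone ∈ {guest, internet, mgmt}: mgmt is in the set → true
  payload size ≥ 555 bytes: 39503 ≥ 555 is true
  flow rate ≤ 19080 pps: 42593 ≤ 19080 is false
  NOT destination is internal: no → true
  destination zone ∈ {corp, dmz, guest, vpn}: mgmt is not in the set → false
  flow rate ≤ 46494 pps: 42593 ≤ 46494 is true
  payload size ≥ 14950 bytes: 39503 ≥ 14950 is true
Combine:
[1.1.1.1.1.1] true → false = false
[1.1.1.1.1] NOT false = true
[1.1.1.1.2] false OR false = false
[1.1.1.1] true → false = false
[1.1.1] NOT false = true
[1.1.2.1] false OR false = false
[1.1.2.2] false OR true = true
[1.1.2] false OR true = true
[1.1] true AND true = true
[1.2.1.1] true AND true = true
[1.2.1.2] true → false = false
[1.2.1.3.1] true → false = false
[1.2.1.3] NOT false = true
[1.2.1.4] true OR true = true
[1.2.1] true AND false AND true AND true = false
[1.2] NOT false = true
[1] true → true = true
[2] exactly-one(false, true) = true
[root] true AND true = true
Overall: true → allowed

Allowed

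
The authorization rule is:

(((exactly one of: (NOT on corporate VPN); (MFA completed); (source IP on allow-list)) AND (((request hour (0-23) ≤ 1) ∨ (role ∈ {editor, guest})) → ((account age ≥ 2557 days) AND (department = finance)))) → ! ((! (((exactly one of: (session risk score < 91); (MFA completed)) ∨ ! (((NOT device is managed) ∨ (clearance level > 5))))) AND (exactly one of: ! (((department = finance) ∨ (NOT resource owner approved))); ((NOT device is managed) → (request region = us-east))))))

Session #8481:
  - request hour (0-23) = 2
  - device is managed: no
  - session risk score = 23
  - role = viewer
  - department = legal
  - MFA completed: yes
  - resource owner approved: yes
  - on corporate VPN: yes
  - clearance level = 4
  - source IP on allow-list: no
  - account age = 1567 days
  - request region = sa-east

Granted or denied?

Atomic conditions:
  NOT on corporate VPN: yes → false
  MFA completed: yes → true
  source IP on allow-list: no → false
  request hour (0-23) ≤ 1: 2 ≤ 1 is false
  role ∈ {editor, guest}: viewer is not in the set → false
  account age ≥ 2557 days: 1567 ≥ 2557 is false
  department = finance: legal == finance is false
  session risk score < 91: 23 < 91 is true
  NOT device is managed: no → true
  clearance level > 5: 4 > 5 is false
  NOT resource owner approved: yes → false
  request region = us-east: sa-east == us-east is false
Combine:
[1.1] exactly-one(false, true, false) = true
[1.2.1] false OR false = false
[1.2.2] false AND false = false
[1.2] false → false (antecedent false ⇒ implication holds) = true
[1] true AND true = true
[2.1.1.1.1] exactly-one(true, true) = false
[2.1.1.1.2.1] true OR false = true
[2.1.1.1.2] NOT true = false
[2.1.1.1] false OR false = false
[2.1.1] NOT false = true
[2.1.2.1.1] false OR false = false
[2.1.2.1] NOT false = true
[2.1.2.2] true → false = false
[2.1.2] exactly-one(true, false) = true
[2.1] true AND true = true
[2] NOT true = false
[root] true → false = false
Overall: false → denied

Denied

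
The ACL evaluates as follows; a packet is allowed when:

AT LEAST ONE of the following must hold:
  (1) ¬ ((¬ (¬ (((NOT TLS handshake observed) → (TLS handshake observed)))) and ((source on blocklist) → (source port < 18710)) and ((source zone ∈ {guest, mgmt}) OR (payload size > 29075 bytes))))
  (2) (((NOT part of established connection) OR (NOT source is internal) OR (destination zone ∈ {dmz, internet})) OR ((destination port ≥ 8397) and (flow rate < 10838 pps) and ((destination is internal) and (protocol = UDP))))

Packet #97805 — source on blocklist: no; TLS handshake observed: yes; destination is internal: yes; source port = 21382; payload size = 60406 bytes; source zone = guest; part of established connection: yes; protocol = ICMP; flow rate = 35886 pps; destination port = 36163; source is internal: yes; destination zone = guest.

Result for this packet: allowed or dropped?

Atomic conditions:
  NOT TLS handshake observed: yes → false
  TLS handshake observed: yes → true
  source on blocklist: no → false
  source port < 18710: 21382 < 18710 is false
  source zone ∈ {guest, mgmt}: guest is in the set → true
  payload size > 29075 bytes: 60406 > 29075 is true
  NOT part of established connection: yes → false
  NOT source is internal: yes → false
  destination zone ∈ {dmz, internet}: guest is not in the set → false
  destination port ≥ 8397: 36163 ≥ 8397 is true
  flow rate < 10838 pps: 35886 < 10838 is false
  destination is internal: yes → true
  protocol = UDP: ICMP == UDP is false
Combine:
[1.1.1.1.1] false → true (antecedent false ⇒ implication holds) = true
[1.1.1.1] NOT true = false
[1.1.1] NOT false = true
[1.1.2] false → false (antecedent false ⇒ implication holds) = true
[1.1.3] true OR true = true
[1.1] true AND true AND true = true
[1] NOT true = false
[2.1] false OR false OR false = false
[2.2.3] true AND false = false
[2.2] true AND false AND false = false
[2] false OR false = false
[root] false OR false = false
Overall: false → dropped

Dropped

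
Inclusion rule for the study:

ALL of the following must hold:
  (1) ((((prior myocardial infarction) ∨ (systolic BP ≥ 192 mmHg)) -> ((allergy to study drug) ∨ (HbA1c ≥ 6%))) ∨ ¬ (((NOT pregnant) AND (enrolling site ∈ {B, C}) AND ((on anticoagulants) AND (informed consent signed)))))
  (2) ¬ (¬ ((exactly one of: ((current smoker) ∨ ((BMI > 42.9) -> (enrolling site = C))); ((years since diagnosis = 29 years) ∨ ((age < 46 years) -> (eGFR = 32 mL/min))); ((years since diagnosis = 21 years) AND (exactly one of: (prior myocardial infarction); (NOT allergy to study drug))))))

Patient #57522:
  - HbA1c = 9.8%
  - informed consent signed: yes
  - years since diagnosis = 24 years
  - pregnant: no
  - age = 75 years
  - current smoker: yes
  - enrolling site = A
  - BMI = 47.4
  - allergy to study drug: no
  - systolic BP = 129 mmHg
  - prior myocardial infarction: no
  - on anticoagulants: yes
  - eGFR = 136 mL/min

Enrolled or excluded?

Excluded

Atomic conditions:
  prior myocardial infarction: no → false
  systolic BP ≥ 192 mmHg: 129 ≥ 192 is false
  allergy to study drug: no → false
  HbA1c ≥ 6%: 9.8 ≥ 6 is true
  NOT pregnant: no → true
  enrolling site ∈ {B, C}: A is not in the set → false
  on anticoagulants: yes → true
  informed consent signed: yes → true
  current smoker: yes → true
  BMI > 42.9: 47.4 > 42.9 is true
  enrolling site = C: A == C is false
  years since diagnosis = 29 years: 24 == 29 is false
  age < 46 years: 75 < 46 is false
  eGFR = 32 mL/min: 136 == 32 is false
  years since diagnosis = 21 years: 24 == 21 is false
  NOT allergy to study drug: no → true
Combine:
[1.1.1] false OR false = false
[1.1.2] false OR true = true
[1.1] false → true (antecedent false ⇒ implication holds) = true
[1.2.1.3] true AND true = true
[1.2.1] true AND false AND true = false
[1.2] NOT false = true
[1] true OR true = true
[2.1.1.1.2] true → false = false
[2.1.1.1] true OR false = true
[2.1.1.2.2] false → false (antecedent false ⇒ implication holds) = true
[2.1.1.2] false OR true = true
[2.1.1.3.2] exactly-one(false, true) = true
[2.1.1.3] false AND true = false
[2.1.1] exactly-one(true, true, false) = false
[2.1] NOT false = true
[2] NOT true = false
[root] true AND false = false
Overall: false → excluded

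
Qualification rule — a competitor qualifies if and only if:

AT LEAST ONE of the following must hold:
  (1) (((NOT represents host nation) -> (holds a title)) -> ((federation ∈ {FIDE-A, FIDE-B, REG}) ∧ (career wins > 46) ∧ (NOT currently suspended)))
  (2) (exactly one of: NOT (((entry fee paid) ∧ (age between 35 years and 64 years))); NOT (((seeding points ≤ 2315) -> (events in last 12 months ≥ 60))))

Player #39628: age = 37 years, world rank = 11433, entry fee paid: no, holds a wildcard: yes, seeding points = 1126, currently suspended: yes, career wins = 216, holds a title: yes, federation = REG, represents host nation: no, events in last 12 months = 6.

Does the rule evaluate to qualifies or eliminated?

Eliminated

Atomic conditions:
  NOT represents host nation: no → true
  holds a title: yes → true
  federation ∈ {FIDE-A, FIDE-B, REG}: REG is in the set → true
  career wins > 46: 216 > 46 is true
  NOT currently suspended: yes → false
  entry fee paid: no → false
  age between 35 years and 64 years: 37 in [35, 64] is true
  seeding points ≤ 2315: 1126 ≤ 2315 is true
  events in last 12 months ≥ 60: 6 ≥ 60 is false
Combine:
[1.1] true → true = true
[1.2] true AND true AND false = false
[1] true → false = false
[2.1.1] false AND true = false
[2.1] NOT false = true
[2.2.1] true → false = false
[2.2] NOT false = true
[2] exactly-one(true, true) = false
[root] false OR false = false
Overall: false → eliminated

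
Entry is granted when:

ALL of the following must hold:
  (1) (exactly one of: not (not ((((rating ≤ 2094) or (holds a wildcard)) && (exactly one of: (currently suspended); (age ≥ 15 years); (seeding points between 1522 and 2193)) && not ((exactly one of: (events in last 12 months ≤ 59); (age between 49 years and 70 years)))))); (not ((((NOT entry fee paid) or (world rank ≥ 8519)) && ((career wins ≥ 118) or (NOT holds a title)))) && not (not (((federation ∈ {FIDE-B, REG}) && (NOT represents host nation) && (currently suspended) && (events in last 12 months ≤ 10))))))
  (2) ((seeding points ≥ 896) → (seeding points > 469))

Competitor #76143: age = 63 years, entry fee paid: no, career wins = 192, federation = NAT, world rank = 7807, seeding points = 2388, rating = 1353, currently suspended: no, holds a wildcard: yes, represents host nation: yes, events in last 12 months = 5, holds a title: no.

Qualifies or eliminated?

Atomic conditions:
  rating ≤ 2094: 1353 ≤ 2094 is true
  holds a wildcard: yes → true
  currently suspended: no → false
  age ≥ 15 years: 63 ≥ 15 is true
  seeding points between 1522 and 2193: 2388 in [1522, 2193] is false
  events in last 12 months ≤ 59: 5 ≤ 59 is true
  age between 49 years and 70 years: 63 in [49, 70] is true
  NOT entry fee paid: no → true
  world rank ≥ 8519: 7807 ≥ 8519 is false
  career wins ≥ 118: 192 ≥ 118 is true
  NOT holds a title: no → true
  federation ∈ {FIDE-B, REG}: NAT is not in the set → false
  NOT represents host nation: yes → false
  events in last 12 months ≤ 10: 5 ≤ 10 is true
  seeding points ≥ 896: 2388 ≥ 896 is true
  seeding points > 469: 2388 > 469 is true
Combine:
[1.1.1.1.1] true OR true = true
[1.1.1.1.2] exactly-one(false, true, false) = true
[1.1.1.1.3.1] exactly-one(true, true) = false
[1.1.1.1.3] NOT false = true
[1.1.1.1] true AND true AND true = true
[1.1.1] NOT true = false
[1.1] NOT false = true
[1.2.1.1.1] true OR false = true
[1.2.1.1.2] true OR true = true
[1.2.1.1] true AND true = true
[1.2.1] NOT true = false
[1.2.2.1.1] false AND false AND false AND true = false
[1.2.2.1] NOT false = true
[1.2.2] NOT true = false
[1.2] false AND false = false
[1] exactly-one(true, false) = true
[2] true → true = true
[root] true AND true = true
Overall: true → qualifies

Qualifies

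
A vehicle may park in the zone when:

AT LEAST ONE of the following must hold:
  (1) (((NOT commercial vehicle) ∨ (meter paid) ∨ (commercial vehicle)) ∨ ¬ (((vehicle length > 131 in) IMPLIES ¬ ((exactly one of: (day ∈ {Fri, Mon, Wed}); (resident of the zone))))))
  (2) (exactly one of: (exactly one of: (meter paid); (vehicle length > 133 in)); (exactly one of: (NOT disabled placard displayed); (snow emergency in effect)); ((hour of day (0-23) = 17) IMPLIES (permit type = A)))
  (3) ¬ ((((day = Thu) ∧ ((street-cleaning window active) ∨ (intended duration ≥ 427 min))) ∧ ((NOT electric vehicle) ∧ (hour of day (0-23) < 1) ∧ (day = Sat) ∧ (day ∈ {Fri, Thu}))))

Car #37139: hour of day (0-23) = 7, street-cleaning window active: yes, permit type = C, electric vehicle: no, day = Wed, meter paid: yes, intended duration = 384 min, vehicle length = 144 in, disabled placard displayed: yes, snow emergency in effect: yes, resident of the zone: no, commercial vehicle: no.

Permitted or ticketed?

Permitted

Atomic conditions:
  NOT commercial vehicle: no → true
  meter paid: yes → true
  commercial vehicle: no → false
  vehicle length > 131 in: 144 > 131 is true
  day ∈ {Fri, Mon, Wed}: Wed is in the set → true
  resident of the zone: no → false
  vehicle length > 133 in: 144 > 133 is true
  NOT disabled placard displayed: yes → false
  snow emergency in effect: yes → true
  hour of day (0-23) = 17: 7 == 17 is false
  permit type = A: C == A is false
  day = Thu: Wed == Thu is false
  street-cleaning window active: yes → true
  intended duration ≥ 427 min: 384 ≥ 427 is false
  NOT electric vehicle: no → true
  hour of day (0-23) < 1: 7 < 1 is false
  day = Sat: Wed == Sat is false
  day ∈ {Fri, Thu}: Wed is not in the set → false
Combine:
[1.1] true OR true OR false = true
[1.2.1.2.1] exactly-one(true, false) = true
[1.2.1.2] NOT true = false
[1.2.1] true → false = false
[1.2] NOT false = true
[1] true OR true = true
[2.1] exactly-one(true, true) = false
[2.2] exactly-one(false, true) = true
[2.3] false → false (antecedent false ⇒ implication holds) = true
[2] exactly-one(false, true, true) = false
[3.1.1.2] true OR false = true
[3.1.1] false AND true = false
[3.1.2] true AND false AND false AND false = false
[3.1] false AND false = false
[3] NOT false = true
[root] true OR false OR true = true
Overall: true → permitted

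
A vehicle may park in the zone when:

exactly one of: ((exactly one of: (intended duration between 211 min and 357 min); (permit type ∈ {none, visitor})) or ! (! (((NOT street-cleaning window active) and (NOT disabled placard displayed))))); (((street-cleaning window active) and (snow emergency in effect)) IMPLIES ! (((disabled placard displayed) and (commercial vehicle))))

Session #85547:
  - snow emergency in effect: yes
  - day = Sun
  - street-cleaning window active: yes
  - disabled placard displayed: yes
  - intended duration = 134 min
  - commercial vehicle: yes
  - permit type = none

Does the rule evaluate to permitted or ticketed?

Permitted

Atomic conditions:
  intended duration between 211 min and 357 min: 134 in [211, 357] is false
  permit type ∈ {none, visitor}: none is in the set → true
  NOT street-cleaning window active: yes → false
  NOT disabled placard displayed: yes → false
  street-cleaning window active: yes → true
  snow emergency in effect: yes → true
  disabled placard displayed: yes → true
  commercial vehicle: yes → true
Combine:
[1.1] exactly-one(false, true) = true
[1.2.1.1] false AND false = false
[1.2.1] NOT false = true
[1.2] NOT true = false
[1] true OR false = true
[2.1] true AND true = true
[2.2.1] true AND true = true
[2.2] NOT true = false
[2] true → false = false
[root] exactly-one(true, false) = true
Overall: true → permitted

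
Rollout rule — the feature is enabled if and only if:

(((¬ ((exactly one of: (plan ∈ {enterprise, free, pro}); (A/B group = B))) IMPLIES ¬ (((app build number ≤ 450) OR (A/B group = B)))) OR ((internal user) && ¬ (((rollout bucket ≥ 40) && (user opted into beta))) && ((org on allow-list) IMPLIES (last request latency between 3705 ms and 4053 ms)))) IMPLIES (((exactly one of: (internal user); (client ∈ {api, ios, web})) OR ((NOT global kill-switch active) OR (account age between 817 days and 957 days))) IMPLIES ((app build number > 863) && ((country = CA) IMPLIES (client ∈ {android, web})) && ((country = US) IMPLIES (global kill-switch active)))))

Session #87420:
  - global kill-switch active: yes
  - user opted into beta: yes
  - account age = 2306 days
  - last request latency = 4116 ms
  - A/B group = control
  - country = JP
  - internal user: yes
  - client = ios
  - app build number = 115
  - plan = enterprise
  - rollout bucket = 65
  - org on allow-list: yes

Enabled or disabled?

Enabled

Atomic conditions:
  plan ∈ {enterprise, free, pro}: enterprise is in the set → true
  A/B group = B: control == B is false
  app build number ≤ 450: 115 ≤ 450 is true
  internal user: yes → true
  rollout bucket ≥ 40: 65 ≥ 40 is true
  user opted into beta: yes → true
  org on allow-list: yes → true
  last request latency between 3705 ms and 4053 ms: 4116 in [3705, 4053] is false
  client ∈ {api, ios, web}: ios is in the set → true
  NOT global kill-switch active: yes → false
  account age between 817 days and 957 days: 2306 in [817, 957] is false
  app build number > 863: 115 > 863 is false
  country = CA: JP == CA is false
  client ∈ {android, web}: ios is not in the set → false
  country = US: JP == US is false
  global kill-switch active: yes → true
Combine:
[1.1.1.1] exactly-one(true, false) = true
[1.1.1] NOT true = false
[1.1.2.1] true OR false = true
[1.1.2] NOT true = false
[1.1] false → false (antecedent false ⇒ implication holds) = true
[1.2.2.1] true AND true = true
[1.2.2] NOT true = false
[1.2.3] true → false = false
[1.2] true AND false AND false = false
[1] true OR false = true
[2.1.1] exactly-one(true, true) = false
[2.1.2] false OR false = false
[2.1] false OR false = false
[2.2.2] false → false (antecedent false ⇒ implication holds) = true
[2.2.3] false → true (antecedent false ⇒ implication holds) = true
[2.2] false AND true AND true = false
[2] false → false (antecedent false ⇒ implication holds) = true
[root] true → true = true
Overall: true → enabled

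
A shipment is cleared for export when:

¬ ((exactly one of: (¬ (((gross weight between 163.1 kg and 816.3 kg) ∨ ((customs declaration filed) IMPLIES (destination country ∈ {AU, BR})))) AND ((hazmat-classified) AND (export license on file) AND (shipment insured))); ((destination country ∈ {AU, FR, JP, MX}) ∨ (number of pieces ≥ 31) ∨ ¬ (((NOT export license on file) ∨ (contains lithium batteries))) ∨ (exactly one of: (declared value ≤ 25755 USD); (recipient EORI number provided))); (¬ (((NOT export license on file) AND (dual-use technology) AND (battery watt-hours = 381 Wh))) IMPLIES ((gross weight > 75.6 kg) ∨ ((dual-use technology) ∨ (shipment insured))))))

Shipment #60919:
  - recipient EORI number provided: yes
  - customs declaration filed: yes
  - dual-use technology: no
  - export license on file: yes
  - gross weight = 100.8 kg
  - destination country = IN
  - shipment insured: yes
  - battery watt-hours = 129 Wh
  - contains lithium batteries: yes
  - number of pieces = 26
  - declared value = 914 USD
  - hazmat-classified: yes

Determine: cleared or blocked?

Atomic conditions:
  gross weight between 163.1 kg and 816.3 kg: 100.8 in [163.1, 816.3] is false
  customs declaration filed: yes → true
  destination country ∈ {AU, BR}: IN is not in the set → false
  hazmat-classified: yes → true
  export license on file: yes → true
  shipment insured: yes → true
  destination country ∈ {AU, FR, JP, MX}: IN is not in the set → false
  number of pieces ≥ 31: 26 ≥ 31 is false
  NOT export license on file: yes → false
  contains lithium batteries: yes → true
  declared value ≤ 25755 USD: 914 ≤ 25755 is true
  recipient EORI number provided: yes → true
  dual-use technology: no → false
  battery watt-hours = 381 Wh: 129 == 381 is false
  gross weight > 75.6 kg: 100.8 > 75.6 is true
Combine:
[1.1.1.1.2] true → false = false
[1.1.1.1] false OR false = false
[1.1.1] NOT false = true
[1.1.2] true AND true AND true = true
[1.1] true AND true = true
[1.2.3.1] false OR true = true
[1.2.3] NOT true = false
[1.2.4] exactly-one(true, true) = false
[1.2] false OR false OR false OR false = false
[1.3.1.1] false AND false AND false = false
[1.3.1] NOT false = true
[1.3.2.2] false OR true = true
[1.3.2] true OR true = true
[1.3] true → true = true
[1] exactly-one(true, false, true) = false
[root] NOT false = true
Overall: true → cleared

Cleared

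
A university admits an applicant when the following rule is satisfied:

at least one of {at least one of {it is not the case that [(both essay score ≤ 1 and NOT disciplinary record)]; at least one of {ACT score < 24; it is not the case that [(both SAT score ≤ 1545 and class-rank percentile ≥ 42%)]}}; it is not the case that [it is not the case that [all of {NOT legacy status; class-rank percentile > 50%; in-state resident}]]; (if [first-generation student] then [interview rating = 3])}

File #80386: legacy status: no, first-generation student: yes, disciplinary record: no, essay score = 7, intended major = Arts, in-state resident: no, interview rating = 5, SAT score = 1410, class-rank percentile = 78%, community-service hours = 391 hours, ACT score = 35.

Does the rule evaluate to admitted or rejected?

Atomic conditions:
  essay score ≤ 1: 7 ≤ 1 is false
  NOT disciplinary record: no → true
  ACT score < 24: 35 < 24 is false
  SAT score ≤ 1545: 1410 ≤ 1545 is true
  class-rank percentile ≥ 42%: 78 ≥ 42 is true
  NOT legacy status: no → true
  class-rank percentile > 50%: 78 > 50 is true
  in-state resident: no → false
  first-generation student: yes → true
  interview rating = 3: 5 == 3 is false
Combine:
[1.1.1] false AND true = false
[1.1] NOT false = true
[1.2.2.1] true AND true = true
[1.2.2] NOT true = false
[1.2] false OR false = false
[1] true OR false = true
[2.1.1] true AND true AND false = false
[2.1] NOT false = true
[2] NOT true = false
[3] true → false = false
[root] true OR false OR false = true
Overall: true → admitted

Admitted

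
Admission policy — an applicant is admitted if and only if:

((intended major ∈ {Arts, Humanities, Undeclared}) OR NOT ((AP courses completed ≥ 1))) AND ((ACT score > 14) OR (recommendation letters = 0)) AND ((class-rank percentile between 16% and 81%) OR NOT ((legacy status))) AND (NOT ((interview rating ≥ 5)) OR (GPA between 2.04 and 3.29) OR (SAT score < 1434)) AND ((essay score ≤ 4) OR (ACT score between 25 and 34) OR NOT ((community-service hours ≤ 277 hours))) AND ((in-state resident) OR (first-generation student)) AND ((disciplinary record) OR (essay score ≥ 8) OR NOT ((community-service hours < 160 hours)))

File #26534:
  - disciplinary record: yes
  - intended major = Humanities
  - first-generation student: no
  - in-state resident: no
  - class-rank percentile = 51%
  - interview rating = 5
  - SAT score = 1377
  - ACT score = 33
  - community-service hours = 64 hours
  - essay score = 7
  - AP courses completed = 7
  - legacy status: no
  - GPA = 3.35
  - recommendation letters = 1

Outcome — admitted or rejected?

Atomic conditions:
  intended major ∈ {Arts, Humanities, Undeclared}: Humanities is in the set → true
  AP courses completed ≥ 1: 7 ≥ 1 is true
  ACT score > 14: 33 > 14 is true
  recommendation letters = 0: 1 == 0 is false
  class-rank percentile between 16% and 81%: 51 in [16, 81] is true
  legacy status: no → false
  interview rating ≥ 5: 5 ≥ 5 is true
  GPA between 2.04 and 3.29: 3.35 in [2.04, 3.29] is false
  SAT score < 1434: 1377 < 1434 is true
  essay score ≤ 4: 7 ≤ 4 is false
  ACT score between 25 and 34: 33 in [25, 34] is true
  community-service hours ≤ 277 hours: 64 ≤ 277 is true
  in-state resident: no → false
  first-generation student: no → false
  disciplinary record: yes → true
  essay score ≥ 8: 7 ≥ 8 is false
  community-service hours < 160 hours: 64 < 160 is true
Combine:
[1.2] NOT true = false
[1] true OR false = true
[2] true OR false = true
[3.2] NOT false = true
[3] true OR true = true
[4.1] NOT true = false
[4] false OR false OR true = true
[5.3] NOT true = false
[5] false OR true OR false = true
[6] false OR false = false
[7.3] NOT true = false
[7] true OR false OR false = true
[root] true AND true AND true AND true AND true AND false AND true = false
Overall: false → rejected

Rejected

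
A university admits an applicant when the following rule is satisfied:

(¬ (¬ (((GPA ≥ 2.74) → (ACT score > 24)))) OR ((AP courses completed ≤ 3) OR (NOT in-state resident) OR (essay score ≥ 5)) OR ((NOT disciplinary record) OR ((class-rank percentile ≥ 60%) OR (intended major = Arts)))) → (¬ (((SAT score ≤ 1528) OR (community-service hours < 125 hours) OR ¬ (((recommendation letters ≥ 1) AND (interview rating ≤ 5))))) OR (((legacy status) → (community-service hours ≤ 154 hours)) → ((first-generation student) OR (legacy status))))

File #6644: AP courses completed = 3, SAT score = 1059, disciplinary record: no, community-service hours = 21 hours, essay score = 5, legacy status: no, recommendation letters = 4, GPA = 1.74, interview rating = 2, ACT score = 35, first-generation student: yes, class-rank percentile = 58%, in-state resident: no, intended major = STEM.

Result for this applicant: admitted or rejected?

Atomic conditions:
  GPA ≥ 2.74: 1.74 ≥ 2.74 is false
  ACT score > 24: 35 > 24 is true
  AP courses completed ≤ 3: 3 ≤ 3 is true
  NOT in-state resident: no → true
  essay score ≥ 5: 5 ≥ 5 is true
  NOT disciplinary record: no → true
  class-rank percentile ≥ 60%: 58 ≥ 60 is false
  intended major = Arts: STEM == Arts is false
  SAT score ≤ 1528: 1059 ≤ 1528 is true
  community-service hours < 125 hours: 21 < 125 is true
  recommendation letters ≥ 1: 4 ≥ 1 is true
  interview rating ≤ 5: 2 ≤ 5 is true
  legacy status: no → false
  community-service hours ≤ 154 hours: 21 ≤ 154 is true
  first-generation student: yes → true
Combine:
[1.1.1.1] false → true (antecedent false ⇒ implication holds) = true
[1.1.1] NOT true = false
[1.1] NOT false = true
[1.2] true OR true OR true = true
[1.3.2] false OR false = false
[1.3] true OR false = true
[1] true OR true OR true = true
[2.1.1.3.1] true AND true = true
[2.1.1.3] NOT true = false
[2.1.1] true OR true OR false = true
[2.1] NOT true = false
[2.2.1] false → true (antecedent false ⇒ implication holds) = true
[2.2.2] true OR false = true
[2.2] true → true = true
[2] false OR true = true
[root] true → true = true
Overall: true → admitted

Admitted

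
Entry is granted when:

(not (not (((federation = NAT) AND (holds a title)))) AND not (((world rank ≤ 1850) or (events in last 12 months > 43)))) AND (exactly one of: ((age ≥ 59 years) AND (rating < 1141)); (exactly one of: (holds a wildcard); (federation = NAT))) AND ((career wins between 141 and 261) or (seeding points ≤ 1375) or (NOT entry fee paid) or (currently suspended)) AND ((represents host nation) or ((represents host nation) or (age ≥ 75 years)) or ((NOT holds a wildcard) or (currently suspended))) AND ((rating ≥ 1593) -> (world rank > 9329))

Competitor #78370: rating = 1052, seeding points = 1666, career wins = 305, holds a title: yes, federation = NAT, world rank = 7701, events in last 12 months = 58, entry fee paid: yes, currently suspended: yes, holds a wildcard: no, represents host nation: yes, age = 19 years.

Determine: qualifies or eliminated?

Eliminated

Atomic conditions:
  federation = NAT: NAT == NAT is true
  holds a title: yes → true
  world rank ≤ 1850: 7701 ≤ 1850 is false
  events in last 12 months > 43: 58 > 43 is true
  age ≥ 59 years: 19 ≥ 59 is false
  rating < 1141: 1052 < 1141 is true
  holds a wildcard: no → false
  career wins between 141 and 261: 305 in [141, 261] is false
  seeding points ≤ 1375: 1666 ≤ 1375 is false
  NOT entry fee paid: yes → false
  currently suspended: yes → true
  represents host nation: yes → true
  age ≥ 75 years: 19 ≥ 75 is false
  NOT holds a wildcard: no → true
  rating ≥ 1593: 1052 ≥ 1593 is false
  world rank > 9329: 7701 > 9329 is false
Combine:
[1.1.1.1] true AND true = true
[1.1.1] NOT true = false
[1.1] NOT false = true
[1.2.1] false OR true = true
[1.2] NOT true = false
[1] true AND false = false
[2.1] false AND true = false
[2.2] exactly-one(false, true) = true
[2] exactly-one(false, true) = true
[3] false OR false OR false OR true = true
[4.2] true OR false = true
[4.3] true OR true = true
[4] true OR true OR true = true
[5] false → false (antecedent false ⇒ implication holds) = true
[root] false AND true AND true AND true AND true = false
Overall: false → eliminated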